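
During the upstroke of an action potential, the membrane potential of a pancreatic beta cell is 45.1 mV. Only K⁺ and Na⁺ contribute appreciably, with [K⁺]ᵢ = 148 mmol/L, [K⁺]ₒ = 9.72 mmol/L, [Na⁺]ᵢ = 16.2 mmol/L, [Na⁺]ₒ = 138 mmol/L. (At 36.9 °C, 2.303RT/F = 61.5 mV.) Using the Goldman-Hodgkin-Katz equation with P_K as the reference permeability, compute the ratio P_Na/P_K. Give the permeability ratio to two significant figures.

Let α = P_Na/P_K. GHK: Vm = 61.5·log₁₀[(Kₒ + α·Naₒ)/(Kᵢ + α·Naᵢ)].
10^(Vm/61.5) = 10^(45.1/61.5) = 5.4117
So 5.4117·(Kᵢ + α·Naᵢ) = Kₒ + α·Naₒ → α = (5.4117·148.0 − 9.72) / (138.0 − 5.4117·16.2)
α = (800.9 − 9.72) / (138.0 − 87.67) = 791.2/50.33 = 15.72

16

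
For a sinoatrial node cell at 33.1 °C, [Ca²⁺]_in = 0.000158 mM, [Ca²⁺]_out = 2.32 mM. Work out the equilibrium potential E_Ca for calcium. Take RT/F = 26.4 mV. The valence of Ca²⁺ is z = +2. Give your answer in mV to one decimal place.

126.6 mV

E = (26.4/z) · ln([Ca²⁺]_out/[Ca²⁺]_in) with z = +2.
= (26.4/2) · ln(2.32/0.000158) = 13.20 · ln(1.468e+04)
= 13.20 · (9.5945) = 126.65 mV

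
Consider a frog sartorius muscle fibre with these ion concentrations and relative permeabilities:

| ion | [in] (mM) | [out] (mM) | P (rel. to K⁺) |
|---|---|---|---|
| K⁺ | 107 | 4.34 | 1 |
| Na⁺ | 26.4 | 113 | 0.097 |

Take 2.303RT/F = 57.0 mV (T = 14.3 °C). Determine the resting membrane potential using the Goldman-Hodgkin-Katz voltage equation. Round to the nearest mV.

Vm = 57.0 · log₁₀[(Σ P·[cation]ₒ + Σ P·[anion]ᵢ) / (Σ P·[cation]ᵢ + Σ P·[anion]ₒ)]
Numerator = 1×4.34 + 0.097×113 = 15.3
Denominator = 1×107 + 0.097×26.4 = 109.6
Vm = 57.0 · log₁₀(0.13966) = 57.0 × (-0.8549) = -48.73 mV

-49 mV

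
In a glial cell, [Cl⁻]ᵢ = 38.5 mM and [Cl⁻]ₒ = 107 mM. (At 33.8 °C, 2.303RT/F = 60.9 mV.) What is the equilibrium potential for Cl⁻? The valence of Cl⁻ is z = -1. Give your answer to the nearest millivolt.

-27 mV

E = (60.9/z) · log₁₀([Cl⁻]_out/[Cl⁻]_in) with z = -1.
For an anion, dividing by z = -1 reverses the sign.
= (60.9/-1) · log₁₀(107/38.5) = -60.90 · log₁₀(2.779)
= -60.90 · (0.4439) = -27.03 mV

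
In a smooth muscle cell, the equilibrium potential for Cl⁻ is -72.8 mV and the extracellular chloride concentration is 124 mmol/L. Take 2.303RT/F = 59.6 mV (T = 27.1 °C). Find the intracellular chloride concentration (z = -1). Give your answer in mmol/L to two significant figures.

7.4 mmol/L

Nernst: E = (59.6/-1) · log₁₀([out]/[in]), so log₁₀([out]/[in]) = -72.8 × -1 / 59.6 = 1.2215.
[out]/[in] = 10^(1.2215) = 16.65.
[in] = 124 / 16.65 = 7.446 mmol/L.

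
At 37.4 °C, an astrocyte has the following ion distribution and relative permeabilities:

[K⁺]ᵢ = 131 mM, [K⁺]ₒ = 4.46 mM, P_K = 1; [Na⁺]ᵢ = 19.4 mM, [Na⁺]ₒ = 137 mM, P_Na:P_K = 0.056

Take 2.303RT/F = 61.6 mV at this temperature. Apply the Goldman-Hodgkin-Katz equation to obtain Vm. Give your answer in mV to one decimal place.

Vm = 61.6 · log₁₀[(Σ P·[cation]ₒ + Σ P·[anion]ᵢ) / (Σ P·[cation]ᵢ + Σ P·[anion]ₒ)]
Numerator = 1×4.46 + 0.056×137 = 12.13
Denominator = 1×131 + 0.056×19.4 = 132.1
Vm = 61.6 · log₁₀(0.091849) = 61.6 × (-1.0369) = -63.87 mV

-63.9 mV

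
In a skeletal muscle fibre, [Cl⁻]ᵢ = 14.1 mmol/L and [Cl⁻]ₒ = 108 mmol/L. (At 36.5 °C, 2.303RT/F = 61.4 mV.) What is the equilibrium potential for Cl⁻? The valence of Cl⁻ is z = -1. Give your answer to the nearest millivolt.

E = (61.4/z) · log₁₀([Cl⁻]_out/[Cl⁻]_in) with z = -1.
For an anion, dividing by z = -1 reverses the sign.
= (61.4/-1) · log₁₀(108/14.1) = -61.40 · log₁₀(7.66)
= -61.40 · (0.8842) = -54.29 mV

-54 mV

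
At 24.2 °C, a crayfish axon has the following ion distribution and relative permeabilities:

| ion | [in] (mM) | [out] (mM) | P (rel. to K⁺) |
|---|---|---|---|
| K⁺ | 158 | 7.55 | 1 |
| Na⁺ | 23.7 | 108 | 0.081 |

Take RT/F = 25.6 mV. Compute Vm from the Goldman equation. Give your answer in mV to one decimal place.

-58.5 mV

Vm = 25.6 · ln[(Σ P·[cation]ₒ + Σ P·[anion]ᵢ) / (Σ P·[cation]ᵢ + Σ P·[anion]ₒ)]
Numerator = 1×7.55 + 0.081×108 = 16.3
Denominator = 1×158 + 0.081×23.7 = 159.9
Vm = 25.6 · ln(0.10191) = 25.6 × (-2.2836) = -58.46 mV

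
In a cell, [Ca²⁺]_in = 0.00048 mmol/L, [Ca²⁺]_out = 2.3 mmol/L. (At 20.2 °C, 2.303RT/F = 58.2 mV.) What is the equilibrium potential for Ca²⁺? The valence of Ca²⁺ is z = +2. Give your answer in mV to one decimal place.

E = (58.2/z) · log₁₀([Ca²⁺]_out/[Ca²⁺]_in) with z = +2.
= (58.2/2) · log₁₀(2.3/0.00048) = 29.10 · log₁₀(4792)
= 29.10 · (3.6805) = 107.10 mV

107.1 mV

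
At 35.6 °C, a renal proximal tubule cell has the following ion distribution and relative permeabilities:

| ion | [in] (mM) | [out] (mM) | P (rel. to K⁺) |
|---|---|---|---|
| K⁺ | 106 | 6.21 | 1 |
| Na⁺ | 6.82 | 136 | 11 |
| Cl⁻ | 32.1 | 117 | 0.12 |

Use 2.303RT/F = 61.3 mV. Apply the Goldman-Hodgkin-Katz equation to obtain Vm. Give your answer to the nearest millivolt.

Vm = 61.3 · log₁₀[(Σ P·[cation]ₒ + Σ P·[anion]ᵢ) / (Σ P·[cation]ᵢ + Σ P·[anion]ₒ)]
Numerator = 1×6.21 + 11×136 + 0.12×32.1 = 1506
Denominator = 1×106 + 11×6.82 + 0.12×117 = 195.1
Vm = 61.3 · log₁₀(7.721) = 61.3 × (0.8877) = 54.41 mV

54 mV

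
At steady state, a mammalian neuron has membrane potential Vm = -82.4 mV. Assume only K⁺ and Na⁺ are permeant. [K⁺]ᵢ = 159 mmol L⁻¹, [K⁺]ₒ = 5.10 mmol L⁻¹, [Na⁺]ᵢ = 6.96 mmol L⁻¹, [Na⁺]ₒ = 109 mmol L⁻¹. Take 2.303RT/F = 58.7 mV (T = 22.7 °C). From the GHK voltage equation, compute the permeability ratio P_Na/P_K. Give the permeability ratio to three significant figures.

Let α = P_Na/P_K. GHK: Vm = 58.7·log₁₀[(Kₒ + α·Naₒ)/(Kᵢ + α·Naᵢ)].
10^(Vm/58.7) = 10^(-82.4/58.7) = 0.039469
So 0.039469·(Kᵢ + α·Naᵢ) = Kₒ + α·Naₒ → α = (0.039469·159.0 − 5.1) / (109.0 − 0.039469·6.96)
α = (6.276 − 5.1) / (109.0 − 0.2747) = 1.176/108.7 = 0.01081

0.0108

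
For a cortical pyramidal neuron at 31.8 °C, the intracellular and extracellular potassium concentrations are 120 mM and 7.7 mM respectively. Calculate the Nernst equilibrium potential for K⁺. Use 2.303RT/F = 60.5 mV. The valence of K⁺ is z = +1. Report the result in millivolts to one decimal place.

-72.2 mV

E = (60.5/z) · log₁₀([K⁺]_out/[K⁺]_in) with z = +1.
= (60.5/1) · log₁₀(7.7/120) = 60.50 · log₁₀(0.06417)
= 60.50 · (-1.1927) = -72.16 mV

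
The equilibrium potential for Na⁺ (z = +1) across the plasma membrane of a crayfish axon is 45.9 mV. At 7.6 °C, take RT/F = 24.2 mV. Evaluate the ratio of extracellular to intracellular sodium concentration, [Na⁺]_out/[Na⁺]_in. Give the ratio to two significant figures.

6.7

ln([out]/[in]) = E·z/(24.2) = 45.9 × 1 / 24.2 = 1.8967
[out]/[in] = e^(1.8967) = 6.664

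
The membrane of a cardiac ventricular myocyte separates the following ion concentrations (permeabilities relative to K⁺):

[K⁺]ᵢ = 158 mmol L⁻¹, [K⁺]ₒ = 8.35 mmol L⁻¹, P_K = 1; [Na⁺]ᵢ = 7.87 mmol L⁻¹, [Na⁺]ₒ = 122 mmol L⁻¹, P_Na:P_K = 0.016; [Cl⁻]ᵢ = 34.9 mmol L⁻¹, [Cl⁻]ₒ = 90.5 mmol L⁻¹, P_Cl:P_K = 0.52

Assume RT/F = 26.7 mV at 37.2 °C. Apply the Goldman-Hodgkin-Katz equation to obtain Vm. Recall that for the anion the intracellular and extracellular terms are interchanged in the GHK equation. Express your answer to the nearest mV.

Vm = 26.7 · ln[(Σ P·[cation]ₒ + Σ P·[anion]ᵢ) / (Σ P·[cation]ᵢ + Σ P·[anion]ₒ)]
Numerator = 1×8.35 + 0.016×122 + 0.52×34.9 = 28.45
Denominator = 1×158 + 0.016×7.87 + 0.52×90.5 = 205.2
Vm = 26.7 · ln(0.13865) = 26.7 × (-1.9758) = -52.75 mV

-53 mV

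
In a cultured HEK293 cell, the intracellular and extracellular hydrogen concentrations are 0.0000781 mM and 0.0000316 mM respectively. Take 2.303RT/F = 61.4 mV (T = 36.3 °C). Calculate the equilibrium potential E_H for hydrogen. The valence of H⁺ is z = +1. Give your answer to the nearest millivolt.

-24 mV

E = (61.4/z) · log₁₀([H⁺]_out/[H⁺]_in) with z = +1.
= (61.4/1) · log₁₀(0.0000316/0.0000781) = 61.40 · log₁₀(0.4046)
= 61.40 · (-0.3930) = -24.13 mV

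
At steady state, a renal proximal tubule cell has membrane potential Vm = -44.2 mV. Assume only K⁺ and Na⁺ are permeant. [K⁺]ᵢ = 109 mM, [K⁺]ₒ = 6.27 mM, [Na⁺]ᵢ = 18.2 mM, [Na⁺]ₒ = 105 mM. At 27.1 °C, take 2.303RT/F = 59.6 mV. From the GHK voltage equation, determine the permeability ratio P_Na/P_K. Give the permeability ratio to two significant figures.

0.13

Let α = P_Na/P_K. GHK: Vm = 59.6·log₁₀[(Kₒ + α·Naₒ)/(Kᵢ + α·Naᵢ)].
10^(Vm/59.6) = 10^(-44.2/59.6) = 0.1813
So 0.1813·(Kᵢ + α·Naᵢ) = Kₒ + α·Naₒ → α = (0.1813·109.0 − 6.27) / (105.0 − 0.1813·18.2)
α = (19.76 − 6.27) / (105.0 − 3.3) = 13.49/101.7 = 0.1327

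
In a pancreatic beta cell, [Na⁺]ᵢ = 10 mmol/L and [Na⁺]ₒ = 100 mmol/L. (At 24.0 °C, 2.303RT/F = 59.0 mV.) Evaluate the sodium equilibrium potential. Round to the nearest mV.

59 mV

E = (59.0/z) · log₁₀([Na⁺]_out/[Na⁺]_in) with z = +1.
= (59.0/1) · log₁₀(100/10) = 59.00 · log₁₀(10)
= 59.00 · (1.0000) = 59.00 mV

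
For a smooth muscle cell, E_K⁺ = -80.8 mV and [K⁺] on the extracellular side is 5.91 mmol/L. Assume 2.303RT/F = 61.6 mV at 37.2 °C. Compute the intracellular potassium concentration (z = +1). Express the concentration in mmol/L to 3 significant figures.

Nernst: E = (61.6/1) · log₁₀([out]/[in]), so log₁₀([out]/[in]) = -80.8 × 1 / 61.6 = -1.3117.
[out]/[in] = 10^(-1.3117) = 0.04879.
[in] = 5.91 / 0.04879 = 121.1 mmol/L.

121 mmol/L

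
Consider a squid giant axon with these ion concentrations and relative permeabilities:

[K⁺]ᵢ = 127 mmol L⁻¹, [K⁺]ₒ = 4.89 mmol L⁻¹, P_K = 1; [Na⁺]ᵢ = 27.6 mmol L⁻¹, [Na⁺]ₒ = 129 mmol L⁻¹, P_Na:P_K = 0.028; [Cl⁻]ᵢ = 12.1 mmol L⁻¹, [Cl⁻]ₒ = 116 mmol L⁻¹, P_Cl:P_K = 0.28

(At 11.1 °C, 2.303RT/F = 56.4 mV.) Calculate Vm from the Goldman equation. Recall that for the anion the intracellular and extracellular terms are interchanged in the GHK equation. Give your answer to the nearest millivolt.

-64 mV

Vm = 56.4 · log₁₀[(Σ P·[cation]ₒ + Σ P·[anion]ᵢ) / (Σ P·[cation]ᵢ + Σ P·[anion]ₒ)]
Numerator = 1×4.89 + 0.028×129 + 0.28×12.1 = 11.89
Denominator = 1×127 + 0.028×27.6 + 0.28×116 = 160.3
Vm = 56.4 · log₁₀(0.074195) = 56.4 × (-1.1296) = -63.71 mV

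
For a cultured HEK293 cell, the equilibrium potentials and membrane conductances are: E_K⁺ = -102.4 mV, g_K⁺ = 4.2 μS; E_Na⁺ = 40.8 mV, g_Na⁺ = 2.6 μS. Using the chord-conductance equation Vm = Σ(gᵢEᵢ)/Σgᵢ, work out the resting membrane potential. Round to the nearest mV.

Σ gᵢEᵢ = 4.2·(-102.4) + 2.6·(40.8) = -324.00
Σ gᵢ = 4.2 + 2.6 = 6.8
Vm = -324.00 / 6.8 = -47.65 mV

-48 mV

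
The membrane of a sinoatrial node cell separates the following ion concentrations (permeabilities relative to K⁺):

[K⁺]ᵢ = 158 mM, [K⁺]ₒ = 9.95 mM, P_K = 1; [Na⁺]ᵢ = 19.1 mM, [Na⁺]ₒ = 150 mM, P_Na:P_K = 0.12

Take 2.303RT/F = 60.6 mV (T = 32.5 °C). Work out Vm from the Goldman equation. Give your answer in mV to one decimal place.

Vm = 60.6 · log₁₀[(Σ P·[cation]ₒ + Σ P·[anion]ᵢ) / (Σ P·[cation]ᵢ + Σ P·[anion]ₒ)]
Numerator = 1×9.95 + 0.12×150 = 27.95
Denominator = 1×158 + 0.12×19.1 = 160.3
Vm = 60.6 · log₁₀(0.17437) = 60.6 × (-0.7585) = -45.97 mV

-46.0 mV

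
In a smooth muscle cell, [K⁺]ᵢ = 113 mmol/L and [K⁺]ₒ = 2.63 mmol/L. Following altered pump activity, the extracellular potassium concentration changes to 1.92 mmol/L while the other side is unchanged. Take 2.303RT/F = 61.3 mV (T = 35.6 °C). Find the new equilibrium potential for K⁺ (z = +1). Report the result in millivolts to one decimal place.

-108.5 mV

After the shift: [K⁺]_out = 1.92, [K⁺]_in = 113 mmol/L.
E_new = (61.3/1)·log₁₀(1.92/113) = 61.30 · (-1.7698) = -108.49 mV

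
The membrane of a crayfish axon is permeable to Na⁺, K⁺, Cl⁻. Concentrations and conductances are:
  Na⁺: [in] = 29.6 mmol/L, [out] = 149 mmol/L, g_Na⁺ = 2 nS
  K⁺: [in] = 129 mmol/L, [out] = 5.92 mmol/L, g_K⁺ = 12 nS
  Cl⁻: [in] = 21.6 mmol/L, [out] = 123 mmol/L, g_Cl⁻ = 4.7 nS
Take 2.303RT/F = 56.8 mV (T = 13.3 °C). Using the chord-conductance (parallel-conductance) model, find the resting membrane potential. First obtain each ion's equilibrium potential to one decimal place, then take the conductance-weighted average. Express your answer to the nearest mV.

E_Na⁺ = (56.8/1)·log₁₀(149/29.6) = 39.9 mV
E_K⁺ = (56.8/1)·log₁₀(5.92/129) = -76.0 mV
E_Cl⁻ = (56.8/-1)·log₁₀(123/21.6) = -42.9 mV
Vm = (Σ gᵢEᵢ)/(Σ gᵢ) = (2·39.9 + 12·-76.0 + 4.7·-42.9) / (2 + 12 + 4.7)
= -1033.83 / 18.7 = -55.29 mV

-55 mV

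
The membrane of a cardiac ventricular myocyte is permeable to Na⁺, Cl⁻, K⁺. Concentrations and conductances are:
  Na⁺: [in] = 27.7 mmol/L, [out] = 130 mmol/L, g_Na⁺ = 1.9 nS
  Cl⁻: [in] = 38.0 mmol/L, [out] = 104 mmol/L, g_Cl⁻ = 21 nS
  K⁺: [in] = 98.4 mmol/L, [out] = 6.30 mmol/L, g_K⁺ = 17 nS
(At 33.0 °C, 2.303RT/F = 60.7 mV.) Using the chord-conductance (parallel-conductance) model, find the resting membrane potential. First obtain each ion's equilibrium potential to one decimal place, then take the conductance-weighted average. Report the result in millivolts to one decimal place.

-42.9 mV

E_Na⁺ = (60.7/1)·log₁₀(130/27.7) = 40.8 mV
E_Cl⁻ = (60.7/-1)·log₁₀(104/38.0) = -26.5 mV
E_K⁺ = (60.7/1)·log₁₀(6.30/98.4) = -72.5 mV
Vm = (Σ gᵢEᵢ)/(Σ gᵢ) = (1.9·40.8 + 21·-26.5 + 17·-72.5) / (1.9 + 21 + 17)
= -1711.48 / 39.9 = -42.89 mV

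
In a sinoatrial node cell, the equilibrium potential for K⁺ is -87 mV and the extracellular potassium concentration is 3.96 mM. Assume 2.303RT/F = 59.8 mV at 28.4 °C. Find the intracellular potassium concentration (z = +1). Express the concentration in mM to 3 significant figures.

Nernst: E = (59.8/1) · log₁₀([out]/[in]), so log₁₀([out]/[in]) = -87.0 × 1 / 59.8 = -1.4548.
[out]/[in] = 10^(-1.4548) = 0.03509.
[in] = 3.96 / 0.03509 = 112.9 mM.

113 mM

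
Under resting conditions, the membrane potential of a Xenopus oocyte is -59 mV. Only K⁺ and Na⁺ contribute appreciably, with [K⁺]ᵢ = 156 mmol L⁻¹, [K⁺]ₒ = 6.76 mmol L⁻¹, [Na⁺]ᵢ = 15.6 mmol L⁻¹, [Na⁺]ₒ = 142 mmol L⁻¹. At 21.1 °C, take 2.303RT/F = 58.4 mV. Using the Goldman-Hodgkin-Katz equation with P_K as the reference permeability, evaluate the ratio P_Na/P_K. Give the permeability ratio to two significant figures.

0.060

Let α = P_Na/P_K. GHK: Vm = 58.4·log₁₀[(Kₒ + α·Naₒ)/(Kᵢ + α·Naᵢ)].
10^(Vm/58.4) = 10^(-59.0/58.4) = 0.097662
So 0.097662·(Kᵢ + α·Naᵢ) = Kₒ + α·Naₒ → α = (0.097662·156.0 − 6.76) / (142.0 − 0.097662·15.6)
α = (15.24 − 6.76) / (142.0 − 1.524) = 8.475/140.5 = 0.06033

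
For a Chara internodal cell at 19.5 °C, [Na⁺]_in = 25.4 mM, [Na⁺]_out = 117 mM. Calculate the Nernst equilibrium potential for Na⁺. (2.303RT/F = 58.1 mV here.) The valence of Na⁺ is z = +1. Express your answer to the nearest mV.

39 mV

E = (58.1/z) · log₁₀([Na⁺]_out/[Na⁺]_in) with z = +1.
= (58.1/1) · log₁₀(117/25.4) = 58.10 · log₁₀(4.606)
= 58.10 · (0.6634) = 38.54 mV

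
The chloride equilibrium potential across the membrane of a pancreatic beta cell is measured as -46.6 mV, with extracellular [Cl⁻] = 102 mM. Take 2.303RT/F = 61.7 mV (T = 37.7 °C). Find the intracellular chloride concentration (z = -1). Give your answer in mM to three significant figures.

17.9 mM

Nernst: E = (61.7/-1) · log₁₀([out]/[in]), so log₁₀([out]/[in]) = -46.6 × -1 / 61.7 = 0.7553.
[out]/[in] = 10^(0.7553) = 5.692.
[in] = 102 / 5.692 = 17.92 mM.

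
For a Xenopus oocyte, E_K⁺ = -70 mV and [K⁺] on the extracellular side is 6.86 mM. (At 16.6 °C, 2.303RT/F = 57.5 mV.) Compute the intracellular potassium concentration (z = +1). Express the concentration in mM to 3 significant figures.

113 mM

Nernst: E = (57.5/1) · log₁₀([out]/[in]), so log₁₀([out]/[in]) = -70.0 × 1 / 57.5 = -1.2174.
[out]/[in] = 10^(-1.2174) = 0.06062.
[in] = 6.86 / 0.06062 = 113.2 mM.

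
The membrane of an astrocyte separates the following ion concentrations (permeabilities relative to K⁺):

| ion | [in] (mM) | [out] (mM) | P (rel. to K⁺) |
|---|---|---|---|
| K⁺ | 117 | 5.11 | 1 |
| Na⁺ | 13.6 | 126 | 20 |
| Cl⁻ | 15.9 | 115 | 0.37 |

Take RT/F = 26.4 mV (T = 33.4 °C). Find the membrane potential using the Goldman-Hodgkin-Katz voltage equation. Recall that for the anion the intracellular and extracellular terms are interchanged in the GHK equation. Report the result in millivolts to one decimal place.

46.7 mV

Vm = 26.4 · ln[(Σ P·[cation]ₒ + Σ P·[anion]ᵢ) / (Σ P·[cation]ᵢ + Σ P·[anion]ₒ)]
Numerator = 1×5.11 + 20×126 + 0.37×15.9 = 2531
Denominator = 1×117 + 20×13.6 + 0.37×115 = 431.6
Vm = 26.4 · ln(5.8649) = 26.4 × (1.7690) = 46.70 mV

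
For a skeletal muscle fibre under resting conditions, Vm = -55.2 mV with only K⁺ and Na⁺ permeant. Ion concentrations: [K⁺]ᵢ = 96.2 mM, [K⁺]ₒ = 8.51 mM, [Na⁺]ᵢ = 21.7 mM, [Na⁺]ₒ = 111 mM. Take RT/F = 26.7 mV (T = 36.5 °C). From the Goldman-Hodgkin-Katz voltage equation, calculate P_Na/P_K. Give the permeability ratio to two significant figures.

0.034

Let α = P_Na/P_K. GHK: Vm = 26.7·ln[(Kₒ + α·Naₒ)/(Kᵢ + α·Naᵢ)].
e^(Vm/26.7) = e^(-55.2/26.7) = 0.12651
So 0.12651·(Kᵢ + α·Naᵢ) = Kₒ + α·Naₒ → α = (0.12651·96.2 − 8.51) / (111.0 − 0.12651·21.7)
α = (12.17 − 8.51) / (111.0 − 2.745) = 3.66/108.3 = 0.03381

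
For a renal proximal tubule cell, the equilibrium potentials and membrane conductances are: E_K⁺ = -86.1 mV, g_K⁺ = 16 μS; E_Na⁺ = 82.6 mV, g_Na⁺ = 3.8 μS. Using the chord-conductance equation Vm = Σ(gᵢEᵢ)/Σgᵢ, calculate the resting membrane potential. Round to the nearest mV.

-54 mV

Σ gᵢEᵢ = 16·(-86.1) + 3.8·(82.6) = -1063.72
Σ gᵢ = 16 + 3.8 = 19.8
Vm = -1063.72 / 19.8 = -53.72 mV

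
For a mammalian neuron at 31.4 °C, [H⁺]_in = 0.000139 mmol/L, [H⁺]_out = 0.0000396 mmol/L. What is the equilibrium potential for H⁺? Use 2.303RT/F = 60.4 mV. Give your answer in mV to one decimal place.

E = (60.4/z) · log₁₀([H⁺]_out/[H⁺]_in) with z = +1.
= (60.4/1) · log₁₀(0.0000396/0.000139) = 60.40 · log₁₀(0.2849)
= 60.40 · (-0.5453) = -32.94 mV

-32.9 mV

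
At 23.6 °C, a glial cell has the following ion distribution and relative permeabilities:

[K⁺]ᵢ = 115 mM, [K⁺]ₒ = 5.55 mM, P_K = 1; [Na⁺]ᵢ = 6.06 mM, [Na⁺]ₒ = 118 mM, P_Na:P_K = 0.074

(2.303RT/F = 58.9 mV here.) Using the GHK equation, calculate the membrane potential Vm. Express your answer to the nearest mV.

-53 mV

Vm = 58.9 · log₁₀[(Σ P·[cation]ₒ + Σ P·[anion]ᵢ) / (Σ P·[cation]ᵢ + Σ P·[anion]ₒ)]
Numerator = 1×5.55 + 0.074×118 = 14.28
Denominator = 1×115 + 0.074×6.06 = 115.4
Vm = 58.9 · log₁₀(0.12371) = 58.9 × (-0.9076) = -53.46 mV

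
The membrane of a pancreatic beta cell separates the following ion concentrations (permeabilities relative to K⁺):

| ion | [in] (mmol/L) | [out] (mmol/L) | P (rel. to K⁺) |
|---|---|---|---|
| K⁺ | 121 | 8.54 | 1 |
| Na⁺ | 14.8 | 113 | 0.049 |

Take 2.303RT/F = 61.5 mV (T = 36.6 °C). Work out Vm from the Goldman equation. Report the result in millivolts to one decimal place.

-57.6 mV

Vm = 61.5 · log₁₀[(Σ P·[cation]ₒ + Σ P·[anion]ᵢ) / (Σ P·[cation]ᵢ + Σ P·[anion]ₒ)]
Numerator = 1×8.54 + 0.049×113 = 14.08
Denominator = 1×121 + 0.049×14.8 = 121.7
Vm = 61.5 · log₁₀(0.11565) = 61.5 × (-0.9369) = -57.62 mV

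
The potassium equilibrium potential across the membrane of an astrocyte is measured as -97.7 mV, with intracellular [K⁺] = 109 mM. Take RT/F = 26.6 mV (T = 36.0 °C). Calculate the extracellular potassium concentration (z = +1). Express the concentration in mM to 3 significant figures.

Nernst: E = (26.6/1) · ln([out]/[in]), so ln([out]/[in]) = -97.7 × 1 / 26.6 = -3.6729.
[out]/[in] = e^(-3.6729) = 0.0254.
[out] = 0.0254 × 109 = 2.769 mM.

2.77 mM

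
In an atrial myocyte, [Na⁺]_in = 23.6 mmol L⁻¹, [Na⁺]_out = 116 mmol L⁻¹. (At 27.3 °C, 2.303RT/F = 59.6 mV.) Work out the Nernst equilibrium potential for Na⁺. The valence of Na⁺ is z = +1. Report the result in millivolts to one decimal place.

41.2 mV

E = (59.6/z) · log₁₀([Na⁺]_out/[Na⁺]_in) with z = +1.
= (59.6/1) · log₁₀(116/23.6) = 59.60 · log₁₀(4.915)
= 59.60 · (0.6915) = 41.22 mV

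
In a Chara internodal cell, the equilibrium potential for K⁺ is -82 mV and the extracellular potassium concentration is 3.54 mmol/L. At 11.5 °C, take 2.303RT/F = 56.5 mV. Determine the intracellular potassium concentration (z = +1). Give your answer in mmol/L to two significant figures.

100 mmol/L

Nernst: E = (56.5/1) · log₁₀([out]/[in]), so log₁₀([out]/[in]) = -82.0 × 1 / 56.5 = -1.4513.
[out]/[in] = 10^(-1.4513) = 0.03537.
[in] = 3.54 / 0.03537 = 100.1 mmol/L.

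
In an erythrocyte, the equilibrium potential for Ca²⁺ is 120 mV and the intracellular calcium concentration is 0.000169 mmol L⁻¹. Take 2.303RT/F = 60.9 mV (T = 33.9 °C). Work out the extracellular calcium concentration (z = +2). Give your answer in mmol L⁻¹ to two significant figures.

1.5 mmol L⁻¹

Nernst: E = (60.9/2) · log₁₀([out]/[in]), so log₁₀([out]/[in]) = 120.0 × 2 / 60.9 = 3.9409.
[out]/[in] = 10^(3.9409) = 8727.
[out] = 8727 × 0.000169 = 1.475 mmol L⁻¹.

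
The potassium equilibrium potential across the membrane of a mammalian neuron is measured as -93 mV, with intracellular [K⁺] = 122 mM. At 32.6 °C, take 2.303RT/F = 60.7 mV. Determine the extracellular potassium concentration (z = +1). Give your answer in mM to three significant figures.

Nernst: E = (60.7/1) · log₁₀([out]/[in]), so log₁₀([out]/[in]) = -93.0 × 1 / 60.7 = -1.5321.
[out]/[in] = 10^(-1.5321) = 0.02937.
[out] = 0.02937 × 122 = 3.583 mM.

3.58 mM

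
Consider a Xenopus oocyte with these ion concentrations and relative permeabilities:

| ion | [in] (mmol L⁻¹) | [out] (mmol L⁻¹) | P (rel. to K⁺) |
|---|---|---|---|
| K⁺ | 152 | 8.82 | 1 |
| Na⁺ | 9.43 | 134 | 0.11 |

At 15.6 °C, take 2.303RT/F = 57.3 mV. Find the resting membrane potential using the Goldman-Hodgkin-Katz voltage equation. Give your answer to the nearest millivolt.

-47 mV

Vm = 57.3 · log₁₀[(Σ P·[cation]ₒ + Σ P·[anion]ᵢ) / (Σ P·[cation]ᵢ + Σ P·[anion]ₒ)]
Numerator = 1×8.82 + 0.11×134 = 23.56
Denominator = 1×152 + 0.11×9.43 = 153
Vm = 57.3 · log₁₀(0.15395) = 57.3 × (-0.8126) = -46.56 mV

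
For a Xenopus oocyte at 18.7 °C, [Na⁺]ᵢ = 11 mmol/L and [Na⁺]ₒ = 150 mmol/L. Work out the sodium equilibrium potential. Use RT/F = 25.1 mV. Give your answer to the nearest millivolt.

E = (25.1/z) · ln([Na⁺]_out/[Na⁺]_in) with z = +1.
= (25.1/1) · ln(150/11) = 25.10 · ln(13.64)
= 25.10 · (2.6127) = 65.58 mV

66 mV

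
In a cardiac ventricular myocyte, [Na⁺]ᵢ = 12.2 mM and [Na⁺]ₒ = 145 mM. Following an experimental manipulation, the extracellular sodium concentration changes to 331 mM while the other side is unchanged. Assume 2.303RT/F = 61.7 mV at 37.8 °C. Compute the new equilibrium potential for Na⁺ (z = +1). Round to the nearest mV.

88 mV

After the shift: [Na⁺]_out = 331, [Na⁺]_in = 12.2 mM.
E_new = (61.7/1)·log₁₀(331/12.2) = 61.70 · (1.4335) = 88.44 mV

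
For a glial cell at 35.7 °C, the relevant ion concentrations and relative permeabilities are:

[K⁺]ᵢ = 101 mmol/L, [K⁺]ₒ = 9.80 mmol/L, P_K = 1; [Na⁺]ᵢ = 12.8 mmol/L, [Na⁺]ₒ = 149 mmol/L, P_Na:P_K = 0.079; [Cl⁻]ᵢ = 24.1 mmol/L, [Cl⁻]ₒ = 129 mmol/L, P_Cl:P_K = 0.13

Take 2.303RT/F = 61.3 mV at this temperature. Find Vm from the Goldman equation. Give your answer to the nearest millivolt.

Vm = 61.3 · log₁₀[(Σ P·[cation]ₒ + Σ P·[anion]ᵢ) / (Σ P·[cation]ᵢ + Σ P·[anion]ₒ)]
Numerator = 1×9.80 + 0.079×149 + 0.13×24.1 = 24.7
Denominator = 1×101 + 0.079×12.8 + 0.13×129 = 118.8
Vm = 61.3 · log₁₀(0.20798) = 61.3 × (-0.6820) = -41.81 mV

-42 mV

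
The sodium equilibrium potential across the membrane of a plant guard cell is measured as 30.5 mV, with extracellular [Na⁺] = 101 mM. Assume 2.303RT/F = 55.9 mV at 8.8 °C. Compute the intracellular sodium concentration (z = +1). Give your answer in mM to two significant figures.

Nernst: E = (55.9/1) · log₁₀([out]/[in]), so log₁₀([out]/[in]) = 30.5 × 1 / 55.9 = 0.5456.
[out]/[in] = 10^(0.5456) = 3.513.
[in] = 101 / 3.513 = 28.75 mM.

29 mM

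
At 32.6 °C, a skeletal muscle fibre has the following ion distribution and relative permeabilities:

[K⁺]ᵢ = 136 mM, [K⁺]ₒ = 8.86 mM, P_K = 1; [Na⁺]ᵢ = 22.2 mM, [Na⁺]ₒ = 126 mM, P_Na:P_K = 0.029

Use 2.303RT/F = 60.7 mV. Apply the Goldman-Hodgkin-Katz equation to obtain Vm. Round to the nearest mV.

Vm = 60.7 · log₁₀[(Σ P·[cation]ₒ + Σ P·[anion]ᵢ) / (Σ P·[cation]ᵢ + Σ P·[anion]ₒ)]
Numerator = 1×8.86 + 0.029×126 = 12.51
Denominator = 1×136 + 0.029×22.2 = 136.6
Vm = 60.7 · log₁₀(0.091581) = 60.7 × (-1.0382) = -63.02 mV

-63 mV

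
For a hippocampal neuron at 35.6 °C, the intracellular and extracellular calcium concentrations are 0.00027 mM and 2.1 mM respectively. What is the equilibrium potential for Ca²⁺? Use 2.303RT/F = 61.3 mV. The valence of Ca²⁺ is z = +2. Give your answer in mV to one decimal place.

119.3 mV

E = (61.3/z) · log₁₀([Ca²⁺]_out/[Ca²⁺]_in) with z = +2.
= (61.3/2) · log₁₀(2.1/0.00027) = 30.65 · log₁₀(7778)
= 30.65 · (3.8909) = 119.25 mV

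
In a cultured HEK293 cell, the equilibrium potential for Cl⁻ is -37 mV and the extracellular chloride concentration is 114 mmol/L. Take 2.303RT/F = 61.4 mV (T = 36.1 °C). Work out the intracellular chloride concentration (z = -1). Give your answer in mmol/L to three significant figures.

28.5 mmol/L

Nernst: E = (61.4/-1) · log₁₀([out]/[in]), so log₁₀([out]/[in]) = -37.0 × -1 / 61.4 = 0.6026.
[out]/[in] = 10^(0.6026) = 4.005.
[in] = 114 / 4.005 = 28.46 mmol/L.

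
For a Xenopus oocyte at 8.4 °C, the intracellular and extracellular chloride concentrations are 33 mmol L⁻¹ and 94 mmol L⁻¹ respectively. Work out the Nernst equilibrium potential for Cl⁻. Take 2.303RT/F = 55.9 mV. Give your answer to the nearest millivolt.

E = (55.9/z) · log₁₀([Cl⁻]_out/[Cl⁻]_in) with z = -1.
For an anion, dividing by z = -1 reverses the sign.
= (55.9/-1) · log₁₀(94/33) = -55.90 · log₁₀(2.848)
= -55.90 · (0.4546) = -25.41 mV

-25 mV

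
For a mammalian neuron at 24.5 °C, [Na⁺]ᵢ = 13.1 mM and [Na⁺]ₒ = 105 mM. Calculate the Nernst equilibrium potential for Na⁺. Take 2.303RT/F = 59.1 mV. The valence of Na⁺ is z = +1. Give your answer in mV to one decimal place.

E = (59.1/z) · log₁₀([Na⁺]_out/[Na⁺]_in) with z = +1.
= (59.1/1) · log₁₀(105/13.1) = 59.10 · log₁₀(8.015)
= 59.10 · (0.9039) = 53.42 mV

53.4 mV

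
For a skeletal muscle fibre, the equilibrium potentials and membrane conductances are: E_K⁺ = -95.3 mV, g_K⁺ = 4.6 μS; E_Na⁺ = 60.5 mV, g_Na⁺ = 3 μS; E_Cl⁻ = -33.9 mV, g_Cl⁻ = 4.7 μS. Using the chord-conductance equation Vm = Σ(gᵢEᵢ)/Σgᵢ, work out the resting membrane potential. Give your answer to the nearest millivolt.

Σ gᵢEᵢ = 4.6·(-95.3) + 3·(60.5) + 4.7·(-33.9) = -416.21
Σ gᵢ = 4.6 + 3 + 4.7 = 12.3
Vm = -416.21 / 12.3 = -33.84 mV

-34 mV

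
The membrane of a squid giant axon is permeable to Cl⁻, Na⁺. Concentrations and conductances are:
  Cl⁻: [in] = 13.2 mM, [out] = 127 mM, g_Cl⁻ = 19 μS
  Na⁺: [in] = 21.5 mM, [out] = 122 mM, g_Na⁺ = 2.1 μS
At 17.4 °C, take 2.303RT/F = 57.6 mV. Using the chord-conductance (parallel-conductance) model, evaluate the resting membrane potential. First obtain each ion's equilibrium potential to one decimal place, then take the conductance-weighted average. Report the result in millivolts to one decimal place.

-46.6 mV

E_Cl⁻ = (57.6/-1)·log₁₀(127/13.2) = -56.6 mV
E_Na⁺ = (57.6/1)·log₁₀(122/21.5) = 43.4 mV
Vm = (Σ gᵢEᵢ)/(Σ gᵢ) = (19·-56.6 + 2.1·43.4) / (19 + 2.1)
= -984.26 / 21.1 = -46.65 mV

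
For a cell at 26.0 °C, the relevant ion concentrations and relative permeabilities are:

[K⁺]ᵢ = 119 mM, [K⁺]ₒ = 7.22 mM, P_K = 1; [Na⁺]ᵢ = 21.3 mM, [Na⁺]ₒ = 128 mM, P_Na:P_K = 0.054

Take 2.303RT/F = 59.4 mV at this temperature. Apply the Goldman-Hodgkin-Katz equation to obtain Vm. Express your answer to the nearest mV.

Vm = 59.4 · log₁₀[(Σ P·[cation]ₒ + Σ P·[anion]ᵢ) / (Σ P·[cation]ᵢ + Σ P·[anion]ₒ)]
Numerator = 1×7.22 + 0.054×128 = 14.13
Denominator = 1×119 + 0.054×21.3 = 120.2
Vm = 59.4 · log₁₀(0.11762) = 59.4 × (-0.9295) = -55.21 mV

-55 mV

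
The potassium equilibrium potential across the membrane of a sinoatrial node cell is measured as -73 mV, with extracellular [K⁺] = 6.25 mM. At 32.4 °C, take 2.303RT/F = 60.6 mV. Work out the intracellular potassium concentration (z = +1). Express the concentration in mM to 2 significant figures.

Nernst: E = (60.6/1) · log₁₀([out]/[in]), so log₁₀([out]/[in]) = -73.0 × 1 / 60.6 = -1.2046.
[out]/[in] = 10^(-1.2046) = 0.06243.
[in] = 6.25 / 0.06243 = 100.1 mM.

100 mM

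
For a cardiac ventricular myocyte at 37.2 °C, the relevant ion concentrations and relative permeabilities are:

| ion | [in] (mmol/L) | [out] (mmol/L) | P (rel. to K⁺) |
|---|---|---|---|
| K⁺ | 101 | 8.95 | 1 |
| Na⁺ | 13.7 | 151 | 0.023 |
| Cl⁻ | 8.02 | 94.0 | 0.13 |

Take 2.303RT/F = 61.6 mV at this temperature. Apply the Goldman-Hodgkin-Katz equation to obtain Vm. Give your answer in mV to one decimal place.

Vm = 61.6 · log₁₀[(Σ P·[cation]ₒ + Σ P·[anion]ᵢ) / (Σ P·[cation]ᵢ + Σ P·[anion]ₒ)]
Numerator = 1×8.95 + 0.023×151 + 0.13×8.02 = 13.47
Denominator = 1×101 + 0.023×13.7 + 0.13×94.0 = 113.5
Vm = 61.6 · log₁₀(0.1186) = 61.6 × (-0.9259) = -57.04 mV

-57.0 mV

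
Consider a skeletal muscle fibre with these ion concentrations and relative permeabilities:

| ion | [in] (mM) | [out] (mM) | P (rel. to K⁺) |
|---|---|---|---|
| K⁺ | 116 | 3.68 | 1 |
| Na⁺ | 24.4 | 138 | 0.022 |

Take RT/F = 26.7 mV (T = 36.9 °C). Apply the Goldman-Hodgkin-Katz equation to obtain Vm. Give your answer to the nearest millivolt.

-76 mV

Vm = 26.7 · ln[(Σ P·[cation]ₒ + Σ P·[anion]ᵢ) / (Σ P·[cation]ᵢ + Σ P·[anion]ₒ)]
Numerator = 1×3.68 + 0.022×138 = 6.716
Denominator = 1×116 + 0.022×24.4 = 116.5
Vm = 26.7 · ln(0.05763) = 26.7 × (-2.8537) = -76.19 mV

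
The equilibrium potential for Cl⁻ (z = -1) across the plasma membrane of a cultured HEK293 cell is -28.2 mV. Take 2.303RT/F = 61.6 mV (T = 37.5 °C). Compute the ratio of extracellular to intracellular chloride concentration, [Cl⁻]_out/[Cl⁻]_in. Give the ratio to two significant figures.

log₁₀([out]/[in]) = E·z/(61.6) = -28.2 × -1 / 61.6 = 0.4578
[out]/[in] = 10^(0.4578) = 2.869

2.9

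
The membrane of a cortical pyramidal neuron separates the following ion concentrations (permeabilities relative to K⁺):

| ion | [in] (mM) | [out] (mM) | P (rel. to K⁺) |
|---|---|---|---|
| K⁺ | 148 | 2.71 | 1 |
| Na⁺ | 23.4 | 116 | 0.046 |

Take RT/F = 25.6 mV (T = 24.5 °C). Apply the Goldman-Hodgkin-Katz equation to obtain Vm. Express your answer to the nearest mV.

-75 mV

Vm = 25.6 · ln[(Σ P·[cation]ₒ + Σ P·[anion]ᵢ) / (Σ P·[cation]ᵢ + Σ P·[anion]ₒ)]
Numerator = 1×2.71 + 0.046×116 = 8.046
Denominator = 1×148 + 0.046×23.4 = 149.1
Vm = 25.6 · ln(0.053972) = 25.6 × (-2.9193) = -74.73 mV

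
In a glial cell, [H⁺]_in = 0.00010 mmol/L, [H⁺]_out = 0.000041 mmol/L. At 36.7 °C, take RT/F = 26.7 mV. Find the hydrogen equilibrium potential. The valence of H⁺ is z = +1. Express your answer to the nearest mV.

E = (26.7/z) · ln([H⁺]_out/[H⁺]_in) with z = +1.
= (26.7/1) · ln(0.000041/0.00010) = 26.70 · ln(0.41)
= 26.70 · (-0.8916) = -23.81 mV

-24 mV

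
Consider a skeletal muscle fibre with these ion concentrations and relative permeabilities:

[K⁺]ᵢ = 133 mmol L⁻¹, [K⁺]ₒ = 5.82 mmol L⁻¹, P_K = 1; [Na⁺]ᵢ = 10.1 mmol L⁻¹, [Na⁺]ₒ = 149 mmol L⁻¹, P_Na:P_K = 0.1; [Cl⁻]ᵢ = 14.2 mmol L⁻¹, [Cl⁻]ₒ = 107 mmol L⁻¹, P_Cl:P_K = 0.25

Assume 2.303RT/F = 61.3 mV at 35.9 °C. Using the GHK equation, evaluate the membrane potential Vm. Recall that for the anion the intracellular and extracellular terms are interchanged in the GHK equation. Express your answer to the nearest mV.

Vm = 61.3 · log₁₀[(Σ P·[cation]ₒ + Σ P·[anion]ᵢ) / (Σ P·[cation]ᵢ + Σ P·[anion]ₒ)]
Numerator = 1×5.82 + 0.1×149 + 0.25×14.2 = 24.27
Denominator = 1×133 + 0.1×10.1 + 0.25×107 = 160.8
Vm = 61.3 · log₁₀(0.15097) = 61.3 × (-0.8211) = -50.33 mV

-50 mV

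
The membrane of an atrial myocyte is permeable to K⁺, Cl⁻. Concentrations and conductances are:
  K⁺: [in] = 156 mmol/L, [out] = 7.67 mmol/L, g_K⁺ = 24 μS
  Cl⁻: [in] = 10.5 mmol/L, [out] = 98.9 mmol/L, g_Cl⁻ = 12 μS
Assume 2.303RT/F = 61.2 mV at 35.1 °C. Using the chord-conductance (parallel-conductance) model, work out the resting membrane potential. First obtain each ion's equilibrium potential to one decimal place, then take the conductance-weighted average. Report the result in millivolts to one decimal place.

E_K⁺ = (61.2/1)·log₁₀(7.67/156) = -80.1 mV
E_Cl⁻ = (61.2/-1)·log₁₀(98.9/10.5) = -59.6 mV
Vm = (Σ gᵢEᵢ)/(Σ gᵢ) = (24·-80.1 + 12·-59.6) / (24 + 12)
= -2637.60 / 36 = -73.27 mV

-73.3 mV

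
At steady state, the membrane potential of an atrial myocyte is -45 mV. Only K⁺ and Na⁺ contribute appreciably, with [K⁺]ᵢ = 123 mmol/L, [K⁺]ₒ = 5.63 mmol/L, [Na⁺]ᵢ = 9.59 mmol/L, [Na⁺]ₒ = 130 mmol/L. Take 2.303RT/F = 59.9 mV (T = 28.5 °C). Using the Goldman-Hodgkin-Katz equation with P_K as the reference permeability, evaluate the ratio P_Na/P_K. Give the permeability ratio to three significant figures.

0.126

Let α = P_Na/P_K. GHK: Vm = 59.9·log₁₀[(Kₒ + α·Naₒ)/(Kᵢ + α·Naᵢ)].
10^(Vm/59.9) = 10^(-45.0/59.9) = 0.17732
So 0.17732·(Kᵢ + α·Naᵢ) = Kₒ + α·Naₒ → α = (0.17732·123.0 − 5.63) / (130.0 − 0.17732·9.59)
α = (21.81 − 5.63) / (130.0 − 1.7) = 16.18/128.3 = 0.1261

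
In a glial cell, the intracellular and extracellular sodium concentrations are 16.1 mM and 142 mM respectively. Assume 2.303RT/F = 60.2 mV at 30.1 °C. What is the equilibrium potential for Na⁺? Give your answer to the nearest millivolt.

E = (60.2/z) · log₁₀([Na⁺]_out/[Na⁺]_in) with z = +1.
= (60.2/1) · log₁₀(142/16.1) = 60.20 · log₁₀(8.82)
= 60.20 · (0.9455) = 56.92 mV

57 mV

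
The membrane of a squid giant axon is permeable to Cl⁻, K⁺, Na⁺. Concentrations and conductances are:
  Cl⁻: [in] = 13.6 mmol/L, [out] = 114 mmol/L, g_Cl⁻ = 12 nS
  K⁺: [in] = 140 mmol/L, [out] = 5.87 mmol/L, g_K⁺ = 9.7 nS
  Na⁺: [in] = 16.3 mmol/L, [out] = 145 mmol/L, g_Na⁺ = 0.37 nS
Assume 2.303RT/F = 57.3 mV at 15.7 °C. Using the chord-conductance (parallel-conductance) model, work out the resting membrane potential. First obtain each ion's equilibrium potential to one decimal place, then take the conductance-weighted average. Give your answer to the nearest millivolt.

-63 mV

E_Cl⁻ = (57.3/-1)·log₁₀(114/13.6) = -52.9 mV
E_K⁺ = (57.3/1)·log₁₀(5.87/140) = -78.9 mV
E_Na⁺ = (57.3/1)·log₁₀(145/16.3) = 54.4 mV
Vm = (Σ gᵢEᵢ)/(Σ gᵢ) = (12·-52.9 + 9.7·-78.9 + 0.37·54.4) / (12 + 9.7 + 0.37)
= -1380.00 / 22.07 = -62.53 mV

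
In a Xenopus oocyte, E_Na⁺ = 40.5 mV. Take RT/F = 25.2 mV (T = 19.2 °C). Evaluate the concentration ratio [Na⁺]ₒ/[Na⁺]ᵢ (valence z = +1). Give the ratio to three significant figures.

ln([out]/[in]) = E·z/(25.2) = 40.5 × 1 / 25.2 = 1.6071
[out]/[in] = e^(1.6071) = 4.989

4.99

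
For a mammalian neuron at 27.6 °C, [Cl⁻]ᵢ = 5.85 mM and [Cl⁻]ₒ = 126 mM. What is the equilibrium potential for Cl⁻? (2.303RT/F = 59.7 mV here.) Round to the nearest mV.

E = (59.7/z) · log₁₀([Cl⁻]_out/[Cl⁻]_in) with z = -1.
For an anion, dividing by z = -1 reverses the sign.
= (59.7/-1) · log₁₀(126/5.85) = -59.70 · log₁₀(21.54)
= -59.70 · (1.3332) = -79.59 mV

-80 mV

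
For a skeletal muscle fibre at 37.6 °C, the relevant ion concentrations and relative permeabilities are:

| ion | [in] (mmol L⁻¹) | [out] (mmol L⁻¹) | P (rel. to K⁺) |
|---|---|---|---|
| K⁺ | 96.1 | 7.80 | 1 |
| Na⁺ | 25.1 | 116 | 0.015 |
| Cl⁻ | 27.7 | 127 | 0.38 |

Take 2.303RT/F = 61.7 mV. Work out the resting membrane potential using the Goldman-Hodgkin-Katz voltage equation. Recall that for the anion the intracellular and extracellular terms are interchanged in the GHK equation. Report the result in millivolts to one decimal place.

Vm = 61.7 · log₁₀[(Σ P·[cation]ₒ + Σ P·[anion]ᵢ) / (Σ P·[cation]ᵢ + Σ P·[anion]ₒ)]
Numerator = 1×7.80 + 0.015×116 + 0.38×27.7 = 20.07
Denominator = 1×96.1 + 0.015×25.1 + 0.38×127 = 144.7
Vm = 61.7 · log₁₀(0.13864) = 61.7 × (-0.8581) = -52.95 mV

-52.9 mV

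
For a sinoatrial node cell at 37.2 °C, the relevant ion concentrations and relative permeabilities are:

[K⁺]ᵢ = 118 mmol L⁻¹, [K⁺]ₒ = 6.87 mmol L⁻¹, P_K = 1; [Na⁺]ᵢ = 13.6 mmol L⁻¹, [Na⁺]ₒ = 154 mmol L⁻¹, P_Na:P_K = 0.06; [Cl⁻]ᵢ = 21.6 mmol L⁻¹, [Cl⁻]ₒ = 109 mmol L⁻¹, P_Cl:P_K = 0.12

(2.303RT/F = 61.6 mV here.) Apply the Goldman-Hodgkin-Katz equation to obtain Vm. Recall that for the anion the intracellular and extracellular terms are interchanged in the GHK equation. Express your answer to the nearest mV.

Vm = 61.6 · log₁₀[(Σ P·[cation]ₒ + Σ P·[anion]ᵢ) / (Σ P·[cation]ᵢ + Σ P·[anion]ₒ)]
Numerator = 1×6.87 + 0.06×154 + 0.12×21.6 = 18.7
Denominator = 1×118 + 0.06×13.6 + 0.12×109 = 131.9
Vm = 61.6 · log₁₀(0.14179) = 61.6 × (-0.8483) = -52.26 mV

-52 mV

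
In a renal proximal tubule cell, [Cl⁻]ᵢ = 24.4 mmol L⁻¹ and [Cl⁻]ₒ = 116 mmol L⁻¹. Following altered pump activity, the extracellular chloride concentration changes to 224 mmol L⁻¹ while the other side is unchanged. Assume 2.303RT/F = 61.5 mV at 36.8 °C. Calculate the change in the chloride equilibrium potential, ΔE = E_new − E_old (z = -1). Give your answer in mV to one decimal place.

E_old = (61.5/-1)·log₁₀(116/24.4) = -41.64 mV
E_new = (61.5/-1)·log₁₀(224/24.4) = -59.22 mV
ΔE = -59.22 − (-41.64) = -17.58 mV

-17.6 mV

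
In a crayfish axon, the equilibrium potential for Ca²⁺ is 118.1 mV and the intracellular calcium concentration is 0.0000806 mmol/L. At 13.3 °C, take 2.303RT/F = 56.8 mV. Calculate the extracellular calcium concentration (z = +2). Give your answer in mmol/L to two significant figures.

Nernst: E = (56.8/2) · log₁₀([out]/[in]), so log₁₀([out]/[in]) = 118.1 × 2 / 56.8 = 4.1585.
[out]/[in] = 10^(4.1585) = 1.44e+04.
[out] = 1.44e+04 × 0.0000806 = 1.161 mmol/L.

1.2 mmol/L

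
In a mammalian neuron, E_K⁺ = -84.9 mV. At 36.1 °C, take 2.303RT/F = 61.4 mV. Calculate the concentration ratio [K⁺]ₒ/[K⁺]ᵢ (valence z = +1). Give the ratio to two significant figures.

0.041

log₁₀([out]/[in]) = E·z/(61.4) = -84.9 × 1 / 61.4 = -1.3827
[out]/[in] = 10^(-1.3827) = 0.04143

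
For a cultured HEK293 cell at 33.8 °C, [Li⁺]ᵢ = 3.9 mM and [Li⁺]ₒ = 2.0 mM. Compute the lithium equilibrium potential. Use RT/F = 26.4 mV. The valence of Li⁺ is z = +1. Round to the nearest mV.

E = (26.4/z) · ln([Li⁺]_out/[Li⁺]_in) with z = +1.
= (26.4/1) · ln(2.0/3.9) = 26.40 · ln(0.5128)
= 26.40 · (-0.6678) = -17.63 mV

-18 mV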